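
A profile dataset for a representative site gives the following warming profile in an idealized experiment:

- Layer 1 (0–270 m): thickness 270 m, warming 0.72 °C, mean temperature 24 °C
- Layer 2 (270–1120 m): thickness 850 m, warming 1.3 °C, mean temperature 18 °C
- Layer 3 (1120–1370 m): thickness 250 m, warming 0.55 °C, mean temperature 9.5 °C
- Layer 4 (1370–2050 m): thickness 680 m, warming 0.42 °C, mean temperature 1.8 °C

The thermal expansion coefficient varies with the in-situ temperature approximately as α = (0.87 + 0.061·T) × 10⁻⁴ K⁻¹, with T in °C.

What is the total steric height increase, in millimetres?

Layer 1: α = (0.87 + 0.061×24)×10⁻⁴ = 2.334×10⁻⁴ K⁻¹
Layer 2: α = (0.87 + 0.061×18)×10⁻⁴ = 1.968×10⁻⁴ K⁻¹
Layer 3: α = (0.87 + 0.061×9.5)×10⁻⁴ = 1.4495×10⁻⁴ K⁻¹
Layer 4: α = (0.87 + 0.061×1.8)×10⁻⁴ = 0.9798×10⁻⁴ K⁻¹
Layer 1: 270 × 2.334×10⁻⁴ × 0.72 = 0.04537296 m
Layer 2: 1.3 × 1.968×10⁻⁴ × 850 = 0.217464 m
1120–1370 m: 250 × 1.4495×10⁻⁴ × 0.55 = 0.019930625 m
1370–2050 m: 0.42 × 0.9798×10⁻⁴ × 680 = 0.027983088 m
Δh = 0.04537296 + 0.217464 + 0.019930625 + 0.027983088 = 0.310750673 m ≈ 310 mm

Δh = 310 mm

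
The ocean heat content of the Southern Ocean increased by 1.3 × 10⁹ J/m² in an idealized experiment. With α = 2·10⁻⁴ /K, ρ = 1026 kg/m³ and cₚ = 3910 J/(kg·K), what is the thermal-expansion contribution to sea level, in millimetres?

Δh = αQ/(ρcₚ) = 2×10⁻⁴ × 1.3×10⁹ / (1026 × 3910) ≈ 0.064811 m

about 64.8 mm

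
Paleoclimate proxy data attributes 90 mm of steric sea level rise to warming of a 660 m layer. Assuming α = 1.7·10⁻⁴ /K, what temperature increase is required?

ΔT = Δh/(αH) = 0.09 / (1.7×10⁻⁴ × 660) ≈ 0.8021 °C

ΔT ≈ 0.802 °C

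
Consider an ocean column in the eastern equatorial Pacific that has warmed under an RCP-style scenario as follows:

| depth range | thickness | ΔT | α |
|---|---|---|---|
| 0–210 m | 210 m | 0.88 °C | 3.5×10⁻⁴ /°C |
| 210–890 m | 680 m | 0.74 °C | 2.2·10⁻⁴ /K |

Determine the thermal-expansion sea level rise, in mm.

175 mm

0–210 m: 3.5×10⁻⁴ × 0.88 × 210 = 0.06468 m
210–890 m: 2.2×10⁻⁴ × 0.74 × 680 = 0.110704 m
Δh = 0.06468 + 0.110704 = 0.175384 m ≈ 175 mm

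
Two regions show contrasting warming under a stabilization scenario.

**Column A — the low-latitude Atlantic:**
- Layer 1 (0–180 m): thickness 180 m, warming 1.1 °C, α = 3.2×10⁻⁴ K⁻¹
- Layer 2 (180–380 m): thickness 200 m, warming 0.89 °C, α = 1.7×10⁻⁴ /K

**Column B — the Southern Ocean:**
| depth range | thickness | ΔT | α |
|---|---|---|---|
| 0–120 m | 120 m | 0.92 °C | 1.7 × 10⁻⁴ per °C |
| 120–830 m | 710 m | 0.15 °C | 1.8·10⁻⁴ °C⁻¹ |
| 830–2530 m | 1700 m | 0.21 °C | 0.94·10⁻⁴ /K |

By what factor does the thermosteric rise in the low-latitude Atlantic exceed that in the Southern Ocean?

1.31

A Layer 1: 180 × 1.1 × 3.2×10⁻⁴ = 0.06336 m
A Layer 2: 0.89 × 1.7×10⁻⁴ × 200 = 0.03026 m
A total: 0.09362 m
B 0–120 m: 0.92 × 120 × 1.7×10⁻⁴ = 0.018768 m
B Layer 2: 710 × 1.8×10⁻⁴ × 0.15 = 0.01917 m
B 830–2530 m: 0.94×10⁻⁴ × 1700 × 0.21 = 0.033558 m
B total: 0.071496 m
Ratio: 0.09362 / 0.071496 ≈ 1.309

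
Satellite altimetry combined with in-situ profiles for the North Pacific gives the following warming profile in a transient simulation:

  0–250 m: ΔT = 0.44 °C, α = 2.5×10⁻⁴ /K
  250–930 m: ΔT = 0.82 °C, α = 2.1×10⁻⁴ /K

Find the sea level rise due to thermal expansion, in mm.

0–250 m: 2.5×10⁻⁴ × 250 × 0.44 = 0.02750 m
2.1×10⁻⁴ × 0.82 × 680 = 0.117096 m
Δh = 0.02750 + 0.117096 = 0.144596 m

Δh ≈ 145 mm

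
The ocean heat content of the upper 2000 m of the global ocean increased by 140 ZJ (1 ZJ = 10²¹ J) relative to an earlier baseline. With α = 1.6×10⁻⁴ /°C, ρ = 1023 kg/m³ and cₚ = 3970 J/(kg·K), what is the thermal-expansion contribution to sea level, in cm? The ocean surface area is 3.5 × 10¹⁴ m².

Δh = 1.6 cm

Per unit area: Q = 140×10²¹ / (3.5×10¹⁴) = 4×10⁸ J/m²
Δh = αQ/(ρcₚ) = 1.6×10⁻⁴ × 4×10⁸ / (1023 × 3970) ≈ 0.015758 m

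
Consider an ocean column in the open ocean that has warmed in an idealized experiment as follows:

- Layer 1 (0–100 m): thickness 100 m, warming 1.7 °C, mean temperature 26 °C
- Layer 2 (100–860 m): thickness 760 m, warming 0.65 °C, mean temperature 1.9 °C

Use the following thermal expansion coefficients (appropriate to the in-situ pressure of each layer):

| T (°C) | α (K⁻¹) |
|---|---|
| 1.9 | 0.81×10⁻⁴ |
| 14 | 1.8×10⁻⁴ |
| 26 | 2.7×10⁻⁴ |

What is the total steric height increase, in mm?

85.9 mm

Layer 1 at 26 °C → α = 2.7×10⁻⁴ K⁻¹
Layer 2 at 1.9 °C → α = 0.81×10⁻⁴ K⁻¹
0–100 m: 2.7×10⁻⁴ × 1.7 × 100 = 0.04590 m
100–860 m: 760 × 0.65 × 0.81×10⁻⁴ = 0.040014 m
Δh = 0.04590 + 0.040014 = 0.085914 m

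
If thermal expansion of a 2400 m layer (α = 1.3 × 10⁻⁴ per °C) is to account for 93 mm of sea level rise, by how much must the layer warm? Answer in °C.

ΔT = Δh/(αH) = 0.093 / (1.3×10⁻⁴ × 2400) ≈ 0.2981 °C

ΔT ≈ 0.298 °C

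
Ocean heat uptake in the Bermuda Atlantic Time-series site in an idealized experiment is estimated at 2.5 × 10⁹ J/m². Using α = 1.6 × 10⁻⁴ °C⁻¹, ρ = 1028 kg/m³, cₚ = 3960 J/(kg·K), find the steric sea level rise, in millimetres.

Δh ≈ 98 mm

Δh = αQ/(ρcₚ) = 1.6×10⁻⁴ × 2.5×10⁹ / (1028 × 3960) ≈ 0.098259 m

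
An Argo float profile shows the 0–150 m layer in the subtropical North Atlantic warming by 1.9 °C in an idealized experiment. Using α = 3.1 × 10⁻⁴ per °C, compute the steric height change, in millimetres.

88.4 mm

Δh = αΔT·H = 3.1×10⁻⁴ × 1.9 × 150 = 0.08835 m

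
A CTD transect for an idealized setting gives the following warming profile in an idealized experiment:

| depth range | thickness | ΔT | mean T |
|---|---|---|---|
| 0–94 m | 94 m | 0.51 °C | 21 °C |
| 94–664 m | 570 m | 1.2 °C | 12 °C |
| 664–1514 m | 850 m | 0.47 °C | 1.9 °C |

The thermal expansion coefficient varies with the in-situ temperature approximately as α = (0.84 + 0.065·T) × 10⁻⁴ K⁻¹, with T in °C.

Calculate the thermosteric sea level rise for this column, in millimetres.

Layer 1: α = (0.84 + 0.065×21)×10⁻⁴ = 2.205×10⁻⁴ K⁻¹
Layer 2: α = (0.84 + 0.065×12)×10⁻⁴ = 1.62×10⁻⁴ K⁻¹
Layer 3: α = (0.84 + 0.065×1.9)×10⁻⁴ = 0.9635×10⁻⁴ K⁻¹
0.51 × 94 × 2.205×10⁻⁴ = 0.01057077 m
Layer 2: 1.2 × 1.62×10⁻⁴ × 570 = 0.110808 m
Layer 3: 0.9635×10⁻⁴ × 0.47 × 850 = 0.038491825 m
Δh = 0.01057077 + 0.110808 + 0.038491825 = 0.159870595 m ≈ 160 mm

about 160 mm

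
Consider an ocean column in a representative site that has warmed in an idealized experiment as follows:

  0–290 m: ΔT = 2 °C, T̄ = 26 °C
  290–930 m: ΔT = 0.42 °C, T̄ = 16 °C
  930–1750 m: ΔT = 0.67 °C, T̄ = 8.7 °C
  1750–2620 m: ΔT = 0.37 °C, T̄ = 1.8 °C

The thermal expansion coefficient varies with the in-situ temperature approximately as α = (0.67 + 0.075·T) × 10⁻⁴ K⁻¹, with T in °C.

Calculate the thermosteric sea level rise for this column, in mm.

Layer 1: α = (0.67 + 0.075×26)×10⁻⁴ = 2.62×10⁻⁴ K⁻¹
Layer 2: α = (0.67 + 0.075×16)×10⁻⁴ = 1.87×10⁻⁴ K⁻¹
Layer 3: α = (0.67 + 0.075×8.7)×10⁻⁴ = 1.3225×10⁻⁴ K⁻¹
Layer 4: α = (0.67 + 0.075×1.8)×10⁻⁴ = 0.805×10⁻⁴ K⁻¹
0–290 m: 2.62×10⁻⁴ × 2 × 290 = 0.15196 m
290–930 m: 1.87×10⁻⁴ × 0.42 × 640 = 0.0502656 m
930–1750 m: 820 × 0.67 × 1.3225×10⁻⁴ = 0.07265815 m
Layer 4: 0.805×10⁻⁴ × 0.37 × 870 = 0.02591295 m
Δh = 0.15196 + 0.0502656 + 0.07265815 + 0.02591295 = 0.3007967 m

Δh ≈ 301 mm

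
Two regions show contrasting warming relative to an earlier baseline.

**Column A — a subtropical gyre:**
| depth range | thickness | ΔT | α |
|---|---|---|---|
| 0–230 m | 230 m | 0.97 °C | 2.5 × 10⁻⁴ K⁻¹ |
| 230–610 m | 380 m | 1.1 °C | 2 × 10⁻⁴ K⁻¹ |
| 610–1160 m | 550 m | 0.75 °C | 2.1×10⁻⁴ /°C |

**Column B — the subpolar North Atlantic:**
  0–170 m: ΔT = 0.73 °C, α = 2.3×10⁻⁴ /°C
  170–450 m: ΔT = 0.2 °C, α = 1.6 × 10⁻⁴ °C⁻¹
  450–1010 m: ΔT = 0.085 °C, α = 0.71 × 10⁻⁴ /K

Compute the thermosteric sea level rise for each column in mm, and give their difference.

A: 226 mm; B: 40.9 mm; difference 185 mm

A 0.97 × 230 × 2.5×10⁻⁴ = 0.055775 m
A 230–610 m: 380 × 1.1 × 2×10⁻⁴ = 0.08360 m
A 550 × 2.1×10⁻⁴ × 0.75 = 0.086625 m
A total: 0.22600 m
B 0.73 × 170 × 2.3×10⁻⁴ = 0.028543 m
B 170–450 m: 0.2 × 280 × 1.6×10⁻⁴ = 0.00896 m
B Layer 3: 0.71×10⁻⁴ × 0.085 × 560 = 0.0033796 m
B total: 0.0408826 m
Difference: 0.22600 − 0.0408826 = 0.1851174 m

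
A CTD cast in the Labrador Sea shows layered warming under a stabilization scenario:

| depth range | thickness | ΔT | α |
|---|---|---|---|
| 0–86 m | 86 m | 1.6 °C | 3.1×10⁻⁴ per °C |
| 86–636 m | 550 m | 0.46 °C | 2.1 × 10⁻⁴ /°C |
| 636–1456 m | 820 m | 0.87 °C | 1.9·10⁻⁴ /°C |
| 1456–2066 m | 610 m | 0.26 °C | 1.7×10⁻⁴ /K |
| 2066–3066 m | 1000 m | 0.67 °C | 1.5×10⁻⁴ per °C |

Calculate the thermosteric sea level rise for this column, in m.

0.359 m of thermosteric rise

1.6 × 86 × 3.1×10⁻⁴ = 0.042656 m
86–636 m: 0.46 × 2.1×10⁻⁴ × 550 = 0.05313 m
Layer 3: 1.9×10⁻⁴ × 820 × 0.87 = 0.135546 m
Layer 4: 0.26 × 610 × 1.7×10⁻⁴ = 0.026962 m
2066–3066 m: 1000 × 1.5×10⁻⁴ × 0.67 = 0.10050 m
Δh = 0.042656 + 0.05313 + 0.135546 + 0.026962 + 0.10050 = 0.358794 m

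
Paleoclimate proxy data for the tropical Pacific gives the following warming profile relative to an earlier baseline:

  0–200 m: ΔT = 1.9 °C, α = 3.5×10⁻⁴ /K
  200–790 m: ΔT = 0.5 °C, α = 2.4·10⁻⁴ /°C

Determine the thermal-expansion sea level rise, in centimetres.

about 20.4 cm

3.5×10⁻⁴ × 200 × 1.9 = 0.13300 m
0.5 × 590 × 2.4×10⁻⁴ = 0.07080 m
Δh = 0.13300 + 0.07080 = 0.20380 m ≈ 20.4 cm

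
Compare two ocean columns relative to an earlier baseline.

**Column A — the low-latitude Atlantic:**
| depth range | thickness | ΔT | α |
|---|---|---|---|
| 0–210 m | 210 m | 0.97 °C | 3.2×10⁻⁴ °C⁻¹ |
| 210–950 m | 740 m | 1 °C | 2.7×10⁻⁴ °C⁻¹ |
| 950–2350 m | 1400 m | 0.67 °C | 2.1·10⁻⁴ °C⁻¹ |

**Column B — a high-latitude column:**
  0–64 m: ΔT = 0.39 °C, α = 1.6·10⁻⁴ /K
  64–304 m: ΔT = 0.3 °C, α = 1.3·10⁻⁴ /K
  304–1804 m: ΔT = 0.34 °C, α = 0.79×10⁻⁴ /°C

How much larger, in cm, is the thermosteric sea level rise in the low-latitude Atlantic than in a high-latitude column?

A 0.97 × 210 × 3.2×10⁻⁴ = 0.065184 m
A 210–950 m: 2.7×10⁻⁴ × 1 × 740 = 0.19980 m
A 1400 × 0.67 × 2.1×10⁻⁴ = 0.19698 m
A total: 0.461964 m
B 0–64 m: 0.39 × 64 × 1.6×10⁻⁴ = 0.0039936 m
B Layer 2: 0.3 × 240 × 1.3×10⁻⁴ = 0.00936 m
B 304–1804 m: 1500 × 0.34 × 0.79×10⁻⁴ = 0.04029 m
B total: 0.0536436 m
Difference: 0.461964 − 0.0536436 = 0.4083204 m

40.8 cm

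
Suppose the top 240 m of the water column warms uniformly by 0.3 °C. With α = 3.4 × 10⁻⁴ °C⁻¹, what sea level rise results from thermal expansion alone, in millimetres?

Δh = αΔT·H = 3.4×10⁻⁴ × 0.3 × 240 = 0.02448 m

24.5 mm of thermosteric rise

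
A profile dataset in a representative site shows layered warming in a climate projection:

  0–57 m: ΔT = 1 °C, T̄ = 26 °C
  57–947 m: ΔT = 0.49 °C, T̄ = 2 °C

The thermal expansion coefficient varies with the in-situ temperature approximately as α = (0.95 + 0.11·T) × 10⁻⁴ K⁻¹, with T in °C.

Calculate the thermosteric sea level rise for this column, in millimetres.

about 72.7 mm

Layer 1: α = (0.95 + 0.11×26)×10⁻⁴ = 3.81×10⁻⁴ K⁻¹
Layer 2: α = (0.95 + 0.11×2)×10⁻⁴ = 1.17×10⁻⁴ K⁻¹
3.81×10⁻⁴ × 57 × 1 = 0.021717 m
57–947 m: 890 × 1.17×10⁻⁴ × 0.49 = 0.0510237 m
Δh = 0.021717 + 0.0510237 = 0.0727407 m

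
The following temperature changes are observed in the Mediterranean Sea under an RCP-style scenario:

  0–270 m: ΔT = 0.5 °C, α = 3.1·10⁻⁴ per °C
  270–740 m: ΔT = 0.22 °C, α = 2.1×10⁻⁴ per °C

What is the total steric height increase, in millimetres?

Δh = 63.6 mm

0–270 m: 270 × 3.1×10⁻⁴ × 0.5 = 0.04185 m
Layer 2: 0.22 × 470 × 2.1×10⁻⁴ = 0.021714 m
Δh = 0.04185 + 0.021714 = 0.063564 m ≈ 63.6 mm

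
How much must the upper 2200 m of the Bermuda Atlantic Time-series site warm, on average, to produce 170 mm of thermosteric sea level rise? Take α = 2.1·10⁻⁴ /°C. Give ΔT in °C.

ΔT = Δh/(αH) = 0.17 / (2.1×10⁻⁴ × 2200) ≈ 0.3680 °C

ΔT ≈ 0.368 °C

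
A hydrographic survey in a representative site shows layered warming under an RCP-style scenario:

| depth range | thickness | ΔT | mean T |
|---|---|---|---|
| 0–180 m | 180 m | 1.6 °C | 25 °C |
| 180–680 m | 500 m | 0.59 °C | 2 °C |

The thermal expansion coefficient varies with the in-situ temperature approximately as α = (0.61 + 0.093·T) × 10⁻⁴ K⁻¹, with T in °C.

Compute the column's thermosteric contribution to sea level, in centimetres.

11 cm

Layer 1: α = (0.61 + 0.093×25)×10⁻⁴ = 2.935×10⁻⁴ K⁻¹
Layer 2: α = (0.61 + 0.093×2)×10⁻⁴ = 0.796×10⁻⁴ K⁻¹
1.6 × 2.935×10⁻⁴ × 180 = 0.084528 m
Layer 2: 0.59 × 0.796×10⁻⁴ × 500 = 0.023482 m
Δh = 0.084528 + 0.023482 = 0.10801 m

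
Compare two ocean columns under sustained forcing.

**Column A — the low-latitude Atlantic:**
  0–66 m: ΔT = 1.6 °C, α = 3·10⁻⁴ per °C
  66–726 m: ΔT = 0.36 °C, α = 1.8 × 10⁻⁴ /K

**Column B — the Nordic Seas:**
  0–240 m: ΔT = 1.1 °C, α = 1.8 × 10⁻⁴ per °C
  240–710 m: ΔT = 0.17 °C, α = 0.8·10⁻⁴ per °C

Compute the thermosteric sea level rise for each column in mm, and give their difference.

Δh_A ≈ 74.4 mm, Δh_B ≈ 53.9 mm; difference ≈ 20.5 mm

A 0–66 m: 3×10⁻⁴ × 1.6 × 66 = 0.03168 m
A 66–726 m: 1.8×10⁻⁴ × 0.36 × 660 = 0.042768 m
A total: 0.074448 m
B 0–240 m: 240 × 1.1 × 1.8×10⁻⁴ = 0.04752 m
B 0.17 × 0.8×10⁻⁴ × 470 = 0.006392 m
B total: 0.053912 m
Difference: 0.074448 − 0.053912 = 0.020536 m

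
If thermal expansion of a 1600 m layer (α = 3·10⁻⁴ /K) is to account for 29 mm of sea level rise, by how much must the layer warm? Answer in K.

ΔT = Δh/(αH) = 0.029 / (3×10⁻⁴ × 1600) ≈ 0.06042 K

about 0.060 K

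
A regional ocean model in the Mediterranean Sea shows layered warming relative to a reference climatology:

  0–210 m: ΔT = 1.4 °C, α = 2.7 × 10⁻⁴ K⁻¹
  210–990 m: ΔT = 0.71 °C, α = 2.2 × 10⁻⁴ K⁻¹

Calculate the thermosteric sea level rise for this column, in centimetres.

Layer 1: 1.4 × 210 × 2.7×10⁻⁴ = 0.07938 m
Layer 2: 780 × 0.71 × 2.2×10⁻⁴ = 0.121836 m
Δh = 0.07938 + 0.121836 = 0.201216 m ≈ 20.1 cm

Δh ≈ 20.1 cm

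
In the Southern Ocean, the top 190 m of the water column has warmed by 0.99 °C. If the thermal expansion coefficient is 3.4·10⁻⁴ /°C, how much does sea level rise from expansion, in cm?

Δh = 6.40 cm

Δh = αΔT·H = 3.4×10⁻⁴ × 0.99 × 190 = 0.063954 m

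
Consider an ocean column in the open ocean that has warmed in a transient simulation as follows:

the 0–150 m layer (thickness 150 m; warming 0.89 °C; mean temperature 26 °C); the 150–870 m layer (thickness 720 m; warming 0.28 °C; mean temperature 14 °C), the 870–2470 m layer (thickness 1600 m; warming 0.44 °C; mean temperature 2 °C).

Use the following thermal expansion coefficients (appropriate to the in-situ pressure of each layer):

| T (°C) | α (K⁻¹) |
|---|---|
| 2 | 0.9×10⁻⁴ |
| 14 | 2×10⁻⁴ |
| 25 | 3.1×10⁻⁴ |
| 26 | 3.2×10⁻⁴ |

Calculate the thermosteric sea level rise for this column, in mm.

Layer 1 at 26 °C → α = 3.2×10⁻⁴ K⁻¹
Layer 2 at 14 °C → α = 2×10⁻⁴ K⁻¹
Layer 3 at 2 °C → α = 0.9×10⁻⁴ K⁻¹
0–150 m: 0.89 × 150 × 3.2×10⁻⁴ = 0.04272 m
2×10⁻⁴ × 720 × 0.28 = 0.04032 m
870–2470 m: 1600 × 0.44 × 0.9×10⁻⁴ = 0.06336 m
Δh = 0.04272 + 0.04032 + 0.06336 = 0.14640 m

about 146 mm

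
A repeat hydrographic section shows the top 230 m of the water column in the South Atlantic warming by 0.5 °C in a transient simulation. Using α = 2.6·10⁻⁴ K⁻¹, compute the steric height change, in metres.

Δh = αΔT·H = 2.6×10⁻⁴ × 0.5 × 230 = 0.02990 m

Δh ≈ 0.030 m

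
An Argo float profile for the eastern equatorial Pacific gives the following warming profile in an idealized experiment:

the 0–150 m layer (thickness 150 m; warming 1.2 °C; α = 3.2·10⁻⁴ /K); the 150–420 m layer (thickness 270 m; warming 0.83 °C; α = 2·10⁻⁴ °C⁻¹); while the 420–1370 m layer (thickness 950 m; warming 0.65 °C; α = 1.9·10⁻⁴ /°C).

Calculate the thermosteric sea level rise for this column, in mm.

1.2 × 150 × 3.2×10⁻⁴ = 0.05760 m
0.83 × 2×10⁻⁴ × 270 = 0.04482 m
Layer 3: 0.65 × 1.9×10⁻⁴ × 950 = 0.117325 m
Δh = 0.05760 + 0.04482 + 0.117325 = 0.219745 m

Δh ≈ 220 mm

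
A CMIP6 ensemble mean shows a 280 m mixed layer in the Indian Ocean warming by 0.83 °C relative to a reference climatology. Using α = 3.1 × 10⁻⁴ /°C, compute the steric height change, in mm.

Δh = αΔT·H = 3.1×10⁻⁴ × 0.83 × 280 = 0.072044 m

Δh ≈ 72 mm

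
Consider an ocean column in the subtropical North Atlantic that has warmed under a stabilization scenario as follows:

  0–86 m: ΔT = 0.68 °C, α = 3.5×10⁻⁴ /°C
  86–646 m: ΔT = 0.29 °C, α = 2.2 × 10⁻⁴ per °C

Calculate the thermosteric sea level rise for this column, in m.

86 × 0.68 × 3.5×10⁻⁴ = 0.020468 m
0.29 × 560 × 2.2×10⁻⁴ = 0.035728 m
Δh = 0.020468 + 0.035728 = 0.056196 m

about 0.056 m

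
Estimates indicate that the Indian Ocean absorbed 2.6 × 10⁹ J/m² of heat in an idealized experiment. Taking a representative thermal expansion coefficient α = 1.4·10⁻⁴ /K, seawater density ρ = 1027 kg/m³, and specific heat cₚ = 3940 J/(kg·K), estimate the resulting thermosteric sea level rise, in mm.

Δh = αQ/(ρcₚ) = 1.4×10⁻⁴ × 2.6×10⁹ / (1027 × 3940) ≈ 0.089957 m

90.0 mm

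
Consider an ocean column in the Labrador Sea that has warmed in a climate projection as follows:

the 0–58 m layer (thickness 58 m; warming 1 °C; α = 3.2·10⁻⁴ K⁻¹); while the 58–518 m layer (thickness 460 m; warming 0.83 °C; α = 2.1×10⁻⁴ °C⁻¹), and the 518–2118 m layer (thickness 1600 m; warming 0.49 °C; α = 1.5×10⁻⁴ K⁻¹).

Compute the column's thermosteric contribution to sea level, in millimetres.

Layer 1: 3.2×10⁻⁴ × 58 × 1 = 0.01856 m
58–518 m: 0.83 × 2.1×10⁻⁴ × 460 = 0.080178 m
Layer 3: 1.5×10⁻⁴ × 0.49 × 1600 = 0.11760 m
Δh = 0.01856 + 0.080178 + 0.11760 = 0.216338 m

Δh ≈ 220 mm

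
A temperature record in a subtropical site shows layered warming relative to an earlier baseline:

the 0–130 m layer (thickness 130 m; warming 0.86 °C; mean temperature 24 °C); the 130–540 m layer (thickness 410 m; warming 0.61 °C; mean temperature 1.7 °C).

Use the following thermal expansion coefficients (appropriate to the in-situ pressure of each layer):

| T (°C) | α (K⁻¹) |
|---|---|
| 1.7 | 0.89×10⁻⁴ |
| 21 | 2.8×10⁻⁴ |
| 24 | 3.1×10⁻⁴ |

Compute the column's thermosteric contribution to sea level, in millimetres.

Δh = 56.9 mm

Layer 1 at 24 °C → α = 3.1×10⁻⁴ K⁻¹
Layer 2 at 1.7 °C → α = 0.89×10⁻⁴ K⁻¹
0–130 m: 0.86 × 130 × 3.1×10⁻⁴ = 0.034658 m
130–540 m: 410 × 0.89×10⁻⁴ × 0.61 = 0.0222589 m
Δh = 0.034658 + 0.0222589 = 0.0569169 m ≈ 56.9 mm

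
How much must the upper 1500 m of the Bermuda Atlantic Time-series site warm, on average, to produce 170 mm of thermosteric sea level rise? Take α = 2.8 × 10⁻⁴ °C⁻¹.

0.405 K

ΔT = Δh/(αH) = 0.17 / (2.8×10⁻⁴ × 1500) ≈ 0.4048 K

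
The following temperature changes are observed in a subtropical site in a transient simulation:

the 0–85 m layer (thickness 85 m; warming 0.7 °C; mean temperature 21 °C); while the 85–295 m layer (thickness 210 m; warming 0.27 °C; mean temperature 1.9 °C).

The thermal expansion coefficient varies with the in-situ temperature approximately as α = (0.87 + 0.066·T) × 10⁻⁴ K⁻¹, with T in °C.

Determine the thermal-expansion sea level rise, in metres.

Layer 1: α = (0.87 + 0.066×21)×10⁻⁴ = 2.256×10⁻⁴ K⁻¹
Layer 2: α = (0.87 + 0.066×1.9)×10⁻⁴ = 0.9954×10⁻⁴ K⁻¹
0–85 m: 0.7 × 85 × 2.256×10⁻⁴ = 0.0134232 m
85–295 m: 0.9954×10⁻⁴ × 210 × 0.27 = 0.005643918 m
Δh = 0.0134232 + 0.005643918 = 0.019067118 m

0.0191 m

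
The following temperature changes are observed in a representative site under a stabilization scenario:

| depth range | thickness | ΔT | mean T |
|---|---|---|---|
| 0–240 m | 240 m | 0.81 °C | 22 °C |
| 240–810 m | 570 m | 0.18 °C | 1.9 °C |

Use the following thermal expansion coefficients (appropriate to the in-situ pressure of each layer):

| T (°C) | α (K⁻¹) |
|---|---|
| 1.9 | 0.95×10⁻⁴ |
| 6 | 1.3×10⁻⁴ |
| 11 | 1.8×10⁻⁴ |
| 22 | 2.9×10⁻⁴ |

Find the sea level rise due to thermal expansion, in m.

Layer 1 at 22 °C → α = 2.9×10⁻⁴ K⁻¹
Layer 2 at 1.9 °C → α = 0.95×10⁻⁴ K⁻¹
2.9×10⁻⁴ × 240 × 0.81 = 0.056376 m
240–810 m: 570 × 0.18 × 0.95×10⁻⁴ = 0.009747 m
Δh = 0.056376 + 0.009747 = 0.066123 m

0.0661 m of thermosteric rise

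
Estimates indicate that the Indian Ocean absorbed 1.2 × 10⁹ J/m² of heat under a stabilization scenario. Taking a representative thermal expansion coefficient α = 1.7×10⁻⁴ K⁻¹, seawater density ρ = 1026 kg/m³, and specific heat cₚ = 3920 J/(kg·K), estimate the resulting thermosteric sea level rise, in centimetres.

Δh = αQ/(ρcₚ) = 1.7×10⁻⁴ × 1.2×10⁹ / (1026 × 3920) ≈ 0.050722 m

5.07 cm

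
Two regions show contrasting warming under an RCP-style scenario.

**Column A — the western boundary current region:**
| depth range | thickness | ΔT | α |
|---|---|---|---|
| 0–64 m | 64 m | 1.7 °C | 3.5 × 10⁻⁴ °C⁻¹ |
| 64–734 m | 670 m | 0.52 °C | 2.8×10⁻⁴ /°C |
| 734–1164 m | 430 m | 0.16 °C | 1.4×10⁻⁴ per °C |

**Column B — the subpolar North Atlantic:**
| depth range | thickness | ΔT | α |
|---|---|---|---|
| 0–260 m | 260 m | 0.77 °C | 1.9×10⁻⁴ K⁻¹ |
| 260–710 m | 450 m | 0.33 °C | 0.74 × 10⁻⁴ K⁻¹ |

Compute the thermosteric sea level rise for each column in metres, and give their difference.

A 0–64 m: 64 × 3.5×10⁻⁴ × 1.7 = 0.03808 m
A 64–734 m: 670 × 2.8×10⁻⁴ × 0.52 = 0.097552 m
A 0.16 × 1.4×10⁻⁴ × 430 = 0.009632 m
A total: 0.145264 m
B Layer 1: 0.77 × 1.9×10⁻⁴ × 260 = 0.038038 m
B 0.33 × 450 × 0.74×10⁻⁴ = 0.010989 m
B total: 0.049027 m
Difference: 0.145264 − 0.049027 = 0.096237 m

A: 0.145 m; B: 0.0490 m; difference 0.0962 m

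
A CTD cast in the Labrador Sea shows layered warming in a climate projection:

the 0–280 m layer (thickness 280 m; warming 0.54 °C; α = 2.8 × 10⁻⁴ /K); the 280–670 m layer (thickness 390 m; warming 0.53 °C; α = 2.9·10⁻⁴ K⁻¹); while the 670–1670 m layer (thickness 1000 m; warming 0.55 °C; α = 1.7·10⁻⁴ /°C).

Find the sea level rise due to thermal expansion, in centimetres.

0–280 m: 2.8×10⁻⁴ × 280 × 0.54 = 0.042336 m
Layer 2: 390 × 2.9×10⁻⁴ × 0.53 = 0.059943 m
Layer 3: 1.7×10⁻⁴ × 1000 × 0.55 = 0.09350 m
Δh = 0.042336 + 0.059943 + 0.09350 = 0.195779 m

19.6 cm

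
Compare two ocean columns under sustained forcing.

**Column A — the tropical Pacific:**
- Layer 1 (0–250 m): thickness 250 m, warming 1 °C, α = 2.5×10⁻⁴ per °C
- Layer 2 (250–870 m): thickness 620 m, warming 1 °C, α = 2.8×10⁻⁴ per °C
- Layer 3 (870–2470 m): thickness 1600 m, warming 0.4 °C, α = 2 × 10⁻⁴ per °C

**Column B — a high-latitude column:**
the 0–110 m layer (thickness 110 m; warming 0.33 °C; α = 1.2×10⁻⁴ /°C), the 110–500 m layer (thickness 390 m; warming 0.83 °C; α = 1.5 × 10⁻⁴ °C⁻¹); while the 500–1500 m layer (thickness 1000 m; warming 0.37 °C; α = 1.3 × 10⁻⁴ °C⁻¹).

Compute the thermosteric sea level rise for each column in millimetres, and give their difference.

Δh_A ≈ 360 mm, Δh_B ≈ 100 mm; difference ≈ 260 mm

A Layer 1: 1 × 2.5×10⁻⁴ × 250 = 0.06250 m
A 250–870 m: 2.8×10⁻⁴ × 1 × 620 = 0.17360 m
A 2×10⁻⁴ × 1600 × 0.4 = 0.12800 m
A total: 0.36410 m
B 0–110 m: 110 × 0.33 × 1.2×10⁻⁴ = 0.004356 m
B 110–500 m: 0.83 × 390 × 1.5×10⁻⁴ = 0.048555 m
B 500–1500 m: 1.3×10⁻⁴ × 1000 × 0.37 = 0.04810 m
B total: 0.101011 m
Difference: 0.36410 − 0.101011 = 0.263089 m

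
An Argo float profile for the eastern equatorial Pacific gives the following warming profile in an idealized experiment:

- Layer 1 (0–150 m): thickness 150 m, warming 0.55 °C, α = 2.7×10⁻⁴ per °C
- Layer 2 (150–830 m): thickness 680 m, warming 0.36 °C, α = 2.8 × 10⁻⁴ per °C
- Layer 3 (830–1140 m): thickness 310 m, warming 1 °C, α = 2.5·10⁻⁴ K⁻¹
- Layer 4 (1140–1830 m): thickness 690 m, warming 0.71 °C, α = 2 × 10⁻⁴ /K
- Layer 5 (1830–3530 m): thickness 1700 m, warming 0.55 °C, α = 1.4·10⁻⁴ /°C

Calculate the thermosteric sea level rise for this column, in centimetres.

Δh = 39.7 cm

2.7×10⁻⁴ × 0.55 × 150 = 0.022275 m
Layer 2: 2.8×10⁻⁴ × 680 × 0.36 = 0.068544 m
1 × 310 × 2.5×10⁻⁴ = 0.07750 m
690 × 2×10⁻⁴ × 0.71 = 0.09798 m
1.4×10⁻⁴ × 1700 × 0.55 = 0.13090 m
Δh = 0.022275 + 0.068544 + 0.07750 + 0.09798 + 0.13090 = 0.397199 m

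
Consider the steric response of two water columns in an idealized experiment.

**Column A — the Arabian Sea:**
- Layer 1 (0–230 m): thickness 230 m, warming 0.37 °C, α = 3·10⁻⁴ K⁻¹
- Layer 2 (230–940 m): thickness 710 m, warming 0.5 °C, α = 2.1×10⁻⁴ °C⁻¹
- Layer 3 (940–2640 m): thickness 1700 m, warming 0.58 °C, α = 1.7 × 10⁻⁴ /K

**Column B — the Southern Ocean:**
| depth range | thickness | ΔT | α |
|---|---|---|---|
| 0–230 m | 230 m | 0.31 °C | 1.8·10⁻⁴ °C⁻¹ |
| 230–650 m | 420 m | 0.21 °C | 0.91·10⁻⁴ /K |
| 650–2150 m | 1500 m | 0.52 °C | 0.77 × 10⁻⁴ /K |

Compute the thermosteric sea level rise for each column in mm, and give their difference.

A 3×10⁻⁴ × 0.37 × 230 = 0.02553 m
A 230–940 m: 710 × 2.1×10⁻⁴ × 0.5 = 0.07455 m
A 940–2640 m: 1.7×10⁻⁴ × 1700 × 0.58 = 0.16762 m
A total: 0.26770 m
B 0.31 × 1.8×10⁻⁴ × 230 = 0.012834 m
B 0.91×10⁻⁴ × 0.21 × 420 = 0.0080262 m
B Layer 3: 1500 × 0.77×10⁻⁴ × 0.52 = 0.06006 m
B total: 0.0809202 m
Difference: 0.26770 − 0.0809202 = 0.1867798 m

Δh_A ≈ 270 mm, Δh_B ≈ 81 mm; difference ≈ 190 mm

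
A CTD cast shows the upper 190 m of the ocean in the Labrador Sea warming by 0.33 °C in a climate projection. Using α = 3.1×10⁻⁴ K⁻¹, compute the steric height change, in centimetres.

Δh = αΔT·H = 3.1×10⁻⁴ × 0.33 × 190 = 0.019437 m

about 1.94 cm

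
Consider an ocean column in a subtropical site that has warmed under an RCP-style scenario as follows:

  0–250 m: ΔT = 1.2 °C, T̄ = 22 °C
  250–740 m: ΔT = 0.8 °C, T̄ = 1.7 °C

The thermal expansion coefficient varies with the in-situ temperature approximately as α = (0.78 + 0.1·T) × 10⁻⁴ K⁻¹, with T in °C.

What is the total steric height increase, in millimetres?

Layer 1: α = (0.78 + 0.1×22)×10⁻⁴ = 2.98×10⁻⁴ K⁻¹
Layer 2: α = (0.78 + 0.1×1.7)×10⁻⁴ = 0.95×10⁻⁴ K⁻¹
0–250 m: 1.2 × 2.98×10⁻⁴ × 250 = 0.08940 m
250–740 m: 0.95×10⁻⁴ × 0.8 × 490 = 0.03724 m
Δh = 0.08940 + 0.03724 = 0.12664 m

Δh ≈ 130 mm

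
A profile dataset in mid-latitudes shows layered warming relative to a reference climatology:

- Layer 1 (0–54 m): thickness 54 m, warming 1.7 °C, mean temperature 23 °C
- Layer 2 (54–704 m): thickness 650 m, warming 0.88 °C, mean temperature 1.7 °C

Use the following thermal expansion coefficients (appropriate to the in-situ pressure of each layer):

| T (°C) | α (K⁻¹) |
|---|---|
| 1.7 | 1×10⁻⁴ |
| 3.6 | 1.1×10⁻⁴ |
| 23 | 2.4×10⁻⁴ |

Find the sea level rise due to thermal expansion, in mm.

Δh ≈ 79.2 mm

Layer 1 at 23 °C → α = 2.4×10⁻⁴ K⁻¹
Layer 2 at 1.7 °C → α = 1×10⁻⁴ K⁻¹
Layer 1: 1.7 × 54 × 2.4×10⁻⁴ = 0.022032 m
Layer 2: 650 × 0.88 × 1×10⁻⁴ = 0.05720 m
Δh = 0.022032 + 0.05720 = 0.079232 m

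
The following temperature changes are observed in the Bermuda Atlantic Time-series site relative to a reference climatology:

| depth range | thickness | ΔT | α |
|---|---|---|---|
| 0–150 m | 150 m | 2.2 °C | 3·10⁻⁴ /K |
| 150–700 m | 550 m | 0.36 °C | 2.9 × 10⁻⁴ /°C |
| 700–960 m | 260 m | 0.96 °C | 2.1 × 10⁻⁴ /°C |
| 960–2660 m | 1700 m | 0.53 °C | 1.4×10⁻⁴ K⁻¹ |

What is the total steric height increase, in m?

Δh = 0.335 m

0–150 m: 150 × 2.2 × 3×10⁻⁴ = 0.09900 m
0.36 × 550 × 2.9×10⁻⁴ = 0.05742 m
700–960 m: 0.96 × 260 × 2.1×10⁻⁴ = 0.052416 m
1.4×10⁻⁴ × 0.53 × 1700 = 0.12614 m
Δh = 0.09900 + 0.05742 + 0.052416 + 0.12614 = 0.334976 m ≈ 0.335 m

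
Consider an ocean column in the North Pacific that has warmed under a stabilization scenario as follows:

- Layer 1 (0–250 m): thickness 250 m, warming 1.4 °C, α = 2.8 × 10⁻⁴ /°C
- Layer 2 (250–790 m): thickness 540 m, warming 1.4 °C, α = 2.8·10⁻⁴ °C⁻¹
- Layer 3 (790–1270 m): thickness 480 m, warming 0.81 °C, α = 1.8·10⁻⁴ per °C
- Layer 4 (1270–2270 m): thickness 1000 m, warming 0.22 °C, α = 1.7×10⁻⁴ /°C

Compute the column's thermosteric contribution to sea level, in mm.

417 mm

Layer 1: 2.8×10⁻⁴ × 250 × 1.4 = 0.09800 m
1.4 × 540 × 2.8×10⁻⁴ = 0.21168 m
Layer 3: 1.8×10⁻⁴ × 0.81 × 480 = 0.069984 m
0.22 × 1000 × 1.7×10⁻⁴ = 0.03740 m
Δh = 0.09800 + 0.21168 + 0.069984 + 0.03740 = 0.417064 m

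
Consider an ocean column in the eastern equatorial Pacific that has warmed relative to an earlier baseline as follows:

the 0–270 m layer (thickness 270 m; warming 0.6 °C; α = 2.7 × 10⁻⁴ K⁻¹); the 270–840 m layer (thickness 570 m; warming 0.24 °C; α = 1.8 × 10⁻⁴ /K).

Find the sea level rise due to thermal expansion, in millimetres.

0.6 × 2.7×10⁻⁴ × 270 = 0.04374 m
1.8×10⁻⁴ × 0.24 × 570 = 0.024624 m
Δh = 0.04374 + 0.024624 = 0.068364 m ≈ 68 mm

68 mm of thermosteric rise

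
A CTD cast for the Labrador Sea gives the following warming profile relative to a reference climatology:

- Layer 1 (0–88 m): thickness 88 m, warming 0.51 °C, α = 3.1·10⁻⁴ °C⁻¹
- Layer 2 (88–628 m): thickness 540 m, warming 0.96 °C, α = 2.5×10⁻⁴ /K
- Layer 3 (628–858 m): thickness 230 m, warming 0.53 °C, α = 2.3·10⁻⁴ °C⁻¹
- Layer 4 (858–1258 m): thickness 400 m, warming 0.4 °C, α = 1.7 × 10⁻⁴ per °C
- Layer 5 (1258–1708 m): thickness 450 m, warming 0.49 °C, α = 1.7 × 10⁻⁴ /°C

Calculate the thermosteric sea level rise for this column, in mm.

0.51 × 88 × 3.1×10⁻⁴ = 0.0139128 m
0.96 × 540 × 2.5×10⁻⁴ = 0.12960 m
Layer 3: 0.53 × 2.3×10⁻⁴ × 230 = 0.028037 m
858–1258 m: 1.7×10⁻⁴ × 400 × 0.4 = 0.02720 m
1258–1708 m: 450 × 1.7×10⁻⁴ × 0.49 = 0.037485 m
Δh = 0.0139128 + 0.12960 + 0.028037 + 0.02720 + 0.037485 = 0.2362348 m

240 mm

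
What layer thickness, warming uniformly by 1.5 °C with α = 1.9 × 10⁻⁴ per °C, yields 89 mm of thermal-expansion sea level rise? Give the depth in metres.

H = Δh/(αΔT) = 0.089 / (1.9×10⁻⁴ × 1.5) ≈ 312.3 m

about 312 m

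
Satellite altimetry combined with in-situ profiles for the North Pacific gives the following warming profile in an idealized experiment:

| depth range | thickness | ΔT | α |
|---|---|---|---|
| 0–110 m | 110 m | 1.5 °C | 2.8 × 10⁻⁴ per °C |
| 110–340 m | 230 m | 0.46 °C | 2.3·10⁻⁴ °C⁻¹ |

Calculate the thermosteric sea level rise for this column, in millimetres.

1.5 × 110 × 2.8×10⁻⁴ = 0.04620 m
0.46 × 2.3×10⁻⁴ × 230 = 0.024334 m
Δh = 0.04620 + 0.024334 = 0.070534 m ≈ 70.5 mm

Δh = 70.5 mm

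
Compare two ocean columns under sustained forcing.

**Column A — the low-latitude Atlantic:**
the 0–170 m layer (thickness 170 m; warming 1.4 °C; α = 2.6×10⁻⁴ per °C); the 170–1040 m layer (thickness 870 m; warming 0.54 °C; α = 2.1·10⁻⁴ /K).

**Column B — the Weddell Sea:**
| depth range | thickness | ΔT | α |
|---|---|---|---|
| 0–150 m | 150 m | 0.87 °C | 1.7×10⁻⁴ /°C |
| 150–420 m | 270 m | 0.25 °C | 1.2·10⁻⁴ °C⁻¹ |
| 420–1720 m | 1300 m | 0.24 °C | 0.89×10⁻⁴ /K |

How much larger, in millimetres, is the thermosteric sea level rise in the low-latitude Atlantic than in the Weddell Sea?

Δh_A − Δh_B ≈ 100 mm

A 1.4 × 2.6×10⁻⁴ × 170 = 0.06188 m
A 0.54 × 2.1×10⁻⁴ × 870 = 0.098658 m
A total: 0.160538 m
B 0–150 m: 0.87 × 150 × 1.7×10⁻⁴ = 0.022185 m
B 1.2×10⁻⁴ × 270 × 0.25 = 0.00810 m
B 0.89×10⁻⁴ × 1300 × 0.24 = 0.027768 m
B total: 0.058053 m
Difference: 0.160538 − 0.058053 = 0.102485 m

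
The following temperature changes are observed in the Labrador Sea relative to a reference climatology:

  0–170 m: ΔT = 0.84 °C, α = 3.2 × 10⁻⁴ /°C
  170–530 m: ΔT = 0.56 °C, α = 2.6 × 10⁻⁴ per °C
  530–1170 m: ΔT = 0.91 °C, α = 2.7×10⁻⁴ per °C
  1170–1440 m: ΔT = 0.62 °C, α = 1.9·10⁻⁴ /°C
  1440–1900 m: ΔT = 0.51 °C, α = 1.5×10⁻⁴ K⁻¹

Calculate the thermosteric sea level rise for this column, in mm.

Δh ≈ 322 mm

Layer 1: 0.84 × 3.2×10⁻⁴ × 170 = 0.045696 m
2.6×10⁻⁴ × 0.56 × 360 = 0.052416 m
Layer 3: 640 × 0.91 × 2.7×10⁻⁴ = 0.157248 m
270 × 1.9×10⁻⁴ × 0.62 = 0.031806 m
1440–1900 m: 460 × 0.51 × 1.5×10⁻⁴ = 0.03519 m
Δh = 0.045696 + 0.052416 + 0.157248 + 0.031806 + 0.03519 = 0.322356 m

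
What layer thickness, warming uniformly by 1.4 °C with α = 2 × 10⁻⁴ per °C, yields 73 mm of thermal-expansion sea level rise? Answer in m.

about 261 m

H = Δh/(αΔT) = 0.073 / (2×10⁻⁴ × 1.4) ≈ 260.7 m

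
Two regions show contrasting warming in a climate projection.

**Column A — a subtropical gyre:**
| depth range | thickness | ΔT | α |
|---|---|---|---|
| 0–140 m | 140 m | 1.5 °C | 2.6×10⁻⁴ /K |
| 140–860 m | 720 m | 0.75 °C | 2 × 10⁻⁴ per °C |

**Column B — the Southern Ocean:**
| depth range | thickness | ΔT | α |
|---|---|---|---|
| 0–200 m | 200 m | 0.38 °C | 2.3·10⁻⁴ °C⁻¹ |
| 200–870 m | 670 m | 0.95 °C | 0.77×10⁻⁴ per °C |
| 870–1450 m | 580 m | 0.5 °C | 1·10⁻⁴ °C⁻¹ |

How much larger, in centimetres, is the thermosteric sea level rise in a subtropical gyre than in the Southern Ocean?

6.71 cm

A 1.5 × 140 × 2.6×10⁻⁴ = 0.05460 m
A 2×10⁻⁴ × 720 × 0.75 = 0.10800 m
A total: 0.16260 m
B 0–200 m: 0.38 × 2.3×10⁻⁴ × 200 = 0.01748 m
B Layer 2: 670 × 0.95 × 0.77×10⁻⁴ = 0.0490105 m
B 870–1450 m: 580 × 1×10⁻⁴ × 0.5 = 0.02900 m
B total: 0.0954905 m
Difference: 0.16260 − 0.0954905 = 0.0671095 m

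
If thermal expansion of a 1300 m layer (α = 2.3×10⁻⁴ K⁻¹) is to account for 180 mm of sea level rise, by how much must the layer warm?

ΔT = Δh/(αH) = 0.18 / (2.3×10⁻⁴ × 1300) ≈ 0.6020 °C

ΔT ≈ 0.60 °C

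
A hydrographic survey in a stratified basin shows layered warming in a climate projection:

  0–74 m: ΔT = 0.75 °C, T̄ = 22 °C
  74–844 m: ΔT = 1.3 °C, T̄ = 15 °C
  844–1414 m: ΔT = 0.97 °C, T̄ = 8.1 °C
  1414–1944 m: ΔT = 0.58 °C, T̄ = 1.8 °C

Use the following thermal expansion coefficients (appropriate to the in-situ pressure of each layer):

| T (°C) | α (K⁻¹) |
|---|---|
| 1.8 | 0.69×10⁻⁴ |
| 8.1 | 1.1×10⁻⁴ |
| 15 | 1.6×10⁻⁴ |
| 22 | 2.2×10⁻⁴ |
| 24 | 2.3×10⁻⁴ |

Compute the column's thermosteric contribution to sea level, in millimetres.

Layer 1 at 22 °C → α = 2.2×10⁻⁴ K⁻¹
Layer 2 at 15 °C → α = 1.6×10⁻⁴ K⁻¹
Layer 3 at 8.1 °C → α = 1.1×10⁻⁴ K⁻¹
Layer 4 at 1.8 °C → α = 0.69×10⁻⁴ K⁻¹
Layer 1: 74 × 2.2×10⁻⁴ × 0.75 = 0.01221 m
74–844 m: 770 × 1.6×10⁻⁴ × 1.3 = 0.16016 m
Layer 3: 0.97 × 1.1×10⁻⁴ × 570 = 0.060819 m
0.58 × 0.69×10⁻⁴ × 530 = 0.0212106 m
Δh = 0.01221 + 0.16016 + 0.060819 + 0.0212106 = 0.2543996 m

254 mm of thermosteric rise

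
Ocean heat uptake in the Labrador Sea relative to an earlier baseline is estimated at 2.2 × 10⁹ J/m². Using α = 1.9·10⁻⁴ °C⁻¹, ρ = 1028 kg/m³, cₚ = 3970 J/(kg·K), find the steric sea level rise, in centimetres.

Δh = αQ/(ρcₚ) = 1.9×10⁻⁴ × 2.2×10⁹ / (1028 × 3970) ≈ 0.10242 m

Δh = 10.2 cm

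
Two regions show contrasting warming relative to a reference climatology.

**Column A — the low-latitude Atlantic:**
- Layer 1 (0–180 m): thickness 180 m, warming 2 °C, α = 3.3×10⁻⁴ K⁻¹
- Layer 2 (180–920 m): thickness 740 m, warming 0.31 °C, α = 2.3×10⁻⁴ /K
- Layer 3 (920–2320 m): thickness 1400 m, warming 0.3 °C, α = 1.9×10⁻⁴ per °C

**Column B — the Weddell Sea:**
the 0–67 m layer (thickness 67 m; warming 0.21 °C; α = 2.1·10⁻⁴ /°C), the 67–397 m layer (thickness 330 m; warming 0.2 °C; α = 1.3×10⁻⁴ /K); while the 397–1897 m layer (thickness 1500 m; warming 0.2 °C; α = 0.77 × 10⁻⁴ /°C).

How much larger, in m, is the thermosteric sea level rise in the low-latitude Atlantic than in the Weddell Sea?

A Layer 1: 2 × 180 × 3.3×10⁻⁴ = 0.11880 m
A 740 × 0.31 × 2.3×10⁻⁴ = 0.052762 m
A Layer 3: 1400 × 1.9×10⁻⁴ × 0.3 = 0.07980 m
A total: 0.251362 m
B 2.1×10⁻⁴ × 67 × 0.21 = 0.0029547 m
B 67–397 m: 0.2 × 1.3×10⁻⁴ × 330 = 0.00858 m
B 1500 × 0.2 × 0.77×10⁻⁴ = 0.02310 m
B total: 0.0346347 m
Difference: 0.251362 − 0.0346347 = 0.2167273 m

0.217 m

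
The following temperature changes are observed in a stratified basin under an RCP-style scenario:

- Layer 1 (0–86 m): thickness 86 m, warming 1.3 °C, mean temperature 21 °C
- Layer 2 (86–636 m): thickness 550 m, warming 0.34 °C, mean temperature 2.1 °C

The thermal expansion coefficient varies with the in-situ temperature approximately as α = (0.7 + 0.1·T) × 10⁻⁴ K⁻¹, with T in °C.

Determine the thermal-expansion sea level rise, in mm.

Δh = 48 mm

Layer 1: α = (0.7 + 0.1×21)×10⁻⁴ = 2.8×10⁻⁴ K⁻¹
Layer 2: α = (0.7 + 0.1×2.1)×10⁻⁴ = 0.91×10⁻⁴ K⁻¹
Layer 1: 1.3 × 86 × 2.8×10⁻⁴ = 0.031304 m
Layer 2: 0.34 × 550 × 0.91×10⁻⁴ = 0.017017 m
Δh = 0.031304 + 0.017017 = 0.048321 m ≈ 48 mm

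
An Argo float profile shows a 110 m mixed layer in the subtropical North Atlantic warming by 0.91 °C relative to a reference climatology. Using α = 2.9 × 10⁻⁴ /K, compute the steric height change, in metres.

0.0290 m of thermosteric rise

Δh = αΔT·H = 2.9×10⁻⁴ × 0.91 × 110 = 0.029029 m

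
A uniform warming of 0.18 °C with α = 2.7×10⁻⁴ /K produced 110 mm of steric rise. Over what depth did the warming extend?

H = Δh/(αΔT) = 0.11 / (2.7×10⁻⁴ × 0.18) ≈ 2263 m

2300 m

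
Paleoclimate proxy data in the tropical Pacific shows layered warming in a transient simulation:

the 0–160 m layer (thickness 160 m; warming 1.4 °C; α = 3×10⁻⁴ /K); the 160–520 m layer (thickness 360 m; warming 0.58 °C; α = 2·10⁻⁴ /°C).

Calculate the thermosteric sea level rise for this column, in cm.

10.9 cm

0–160 m: 160 × 3×10⁻⁴ × 1.4 = 0.06720 m
160–520 m: 360 × 2×10⁻⁴ × 0.58 = 0.04176 m
Δh = 0.06720 + 0.04176 = 0.10896 m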